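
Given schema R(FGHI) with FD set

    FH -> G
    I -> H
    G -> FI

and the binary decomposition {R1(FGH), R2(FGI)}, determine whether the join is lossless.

Yes

Common attributes: R1 ∩ R2 = {FG}.
Closure of {FG}: G → FI applies, adding I; I → H applies, adding H. So (FG)⁺ = {FGHI}.
This closure contains every attribute of R1, so R1 ∩ R2 → R1. The join is lossless.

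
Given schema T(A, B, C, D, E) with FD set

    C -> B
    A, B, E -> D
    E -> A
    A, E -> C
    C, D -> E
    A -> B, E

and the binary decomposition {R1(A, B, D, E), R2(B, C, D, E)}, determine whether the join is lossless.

Common attributes: R1 ∩ R2 = {B, D, E}.
Closure of {B, D, E}: E → A applies, adding A; A, E → C applies, adding C. So (B, D, E)⁺ = {A, B, C, D, E}.
This closure contains every attribute of R1, so R1 ∩ R2 → R1. The join is lossless.

Yes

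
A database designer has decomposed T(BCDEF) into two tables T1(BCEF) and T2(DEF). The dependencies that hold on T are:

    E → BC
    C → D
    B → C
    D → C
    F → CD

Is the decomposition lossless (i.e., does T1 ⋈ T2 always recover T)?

Yes

Common attributes: T1 ∩ T2 = {EF}.
Closure of {EF}: E → BC applies, adding BC; C → D applies, adding D. So (EF)⁺ = {BCDEF}.
This closure contains every attribute of T1, so T1 ∩ T2 → T1. The join is lossless.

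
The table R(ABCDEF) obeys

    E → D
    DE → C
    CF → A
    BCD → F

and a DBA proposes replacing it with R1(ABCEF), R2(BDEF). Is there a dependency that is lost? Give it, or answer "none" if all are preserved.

Check BCD → F: no single fragment contains all of {BCDF}, and the restricted closure of {BCD} across the fragments never reaches {F}.
E → D is preserved.
DE → C is preserved.
CF → A is preserved.

BCD → F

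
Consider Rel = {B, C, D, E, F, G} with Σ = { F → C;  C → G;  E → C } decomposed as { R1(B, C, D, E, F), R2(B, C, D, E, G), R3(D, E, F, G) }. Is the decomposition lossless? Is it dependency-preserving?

lossless and dependency-preserving

Lossless test (chase): Rows 1 and 3 agree on F; apply F→C and equate their C entries. Rows 1 and 2 agree on C; apply C→G and equate their G entries. Row 1 is now all distinguished symbols — the join is lossless.
Dependency preservation: every FD's attributes lie within a single fragment, so each can be enforced locally — preserved.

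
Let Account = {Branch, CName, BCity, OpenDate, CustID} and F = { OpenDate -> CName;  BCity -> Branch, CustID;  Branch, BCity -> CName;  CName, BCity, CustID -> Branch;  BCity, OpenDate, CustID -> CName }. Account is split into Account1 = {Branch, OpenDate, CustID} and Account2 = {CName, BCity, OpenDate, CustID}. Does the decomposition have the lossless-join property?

No

Common attributes: Account1 ∩ Account2 = {OpenDate, CustID}.
Closure of {OpenDate, CustID}: OpenDate → CName applies, adding CName. So (OpenDate, CustID)⁺ = {CName, OpenDate, CustID}.
The closure contains neither all of Account1 = {Branch, OpenDate, CustID} nor all of Account2 = {CName, BCity, OpenDate, CustID}, so the common attributes are not a superkey of either fragment. The join is lossy.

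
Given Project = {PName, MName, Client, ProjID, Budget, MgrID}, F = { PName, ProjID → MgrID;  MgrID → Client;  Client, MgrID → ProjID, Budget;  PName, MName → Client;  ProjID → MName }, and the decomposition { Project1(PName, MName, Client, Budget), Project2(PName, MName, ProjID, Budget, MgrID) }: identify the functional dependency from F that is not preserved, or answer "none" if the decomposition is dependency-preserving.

MgrID → Client

Check MgrID → Client: no single fragment contains all of {Client, MgrID}, and the restricted closure of {MgrID} across the fragments never reaches {Client}.
PName, ProjID → MgrID is preserved.
Client, MgrID → ProjID, Budget is preserved.
PName, MName → Client is preserved.
ProjID → MName is preserved.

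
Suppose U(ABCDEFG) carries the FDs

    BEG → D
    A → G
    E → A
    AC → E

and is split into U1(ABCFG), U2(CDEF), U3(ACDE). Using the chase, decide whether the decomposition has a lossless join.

No

Chase test. Columns are ABCDEFG; row i has aⱼ where attribute j ∈ Ui, else bᵢⱼ.
Initial tableau (one row per fragment):
  row 1: a1 a2 a3 b14 b15 a6 a7
  row 2: b21 b22 a3 a4 a5 a6 b27
  row 3: a1 b32 a3 a4 a5 b36 b37
Rows 1 and 3 agree on A; apply A→G and equate their G entries.
Rows 2 and 3 agree on E; apply E→A and equate their A entries.
Rows 1 and 2 agree on AC; apply AC→E and equate their E entries.
Rows 1 and 2 agree on A; apply A→G and equate their G entries.
No row becomes fully distinguished — the join is lossy.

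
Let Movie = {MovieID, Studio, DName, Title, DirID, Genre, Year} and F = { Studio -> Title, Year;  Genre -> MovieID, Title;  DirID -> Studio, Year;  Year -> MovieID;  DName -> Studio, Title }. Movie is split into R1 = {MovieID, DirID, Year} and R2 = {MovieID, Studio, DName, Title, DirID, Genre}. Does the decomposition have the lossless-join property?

Yes

Common attributes: R1 ∩ R2 = {MovieID, DirID}.
Closure of {MovieID, DirID}: DirID → Studio, Year applies, adding Studio, Year; Studio → Title, Year applies, adding Title. So (MovieID, DirID)⁺ = {MovieID, Studio, Title, DirID, Year}.
This closure contains every attribute of R1, so R1 ∩ R2 → R1. The join is lossless.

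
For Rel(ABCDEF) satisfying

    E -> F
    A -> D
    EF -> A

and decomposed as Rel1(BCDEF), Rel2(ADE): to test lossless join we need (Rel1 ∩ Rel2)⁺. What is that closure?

Rel1 ∩ Rel2 = {DE}.
E → F applies, adding F
EF → A applies, adding A
Closure: {ADEF}.

ADEF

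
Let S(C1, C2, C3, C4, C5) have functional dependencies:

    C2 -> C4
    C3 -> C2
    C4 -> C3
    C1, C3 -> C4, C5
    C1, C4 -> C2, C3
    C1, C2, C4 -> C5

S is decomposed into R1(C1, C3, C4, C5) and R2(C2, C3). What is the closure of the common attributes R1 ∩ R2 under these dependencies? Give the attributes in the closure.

R1 ∩ R2 = {C3}.
C3 → C2 applies, adding C2
C2 → C4 applies, adding C4
Closure: {C2, C3, C4}.

C2, C3, C4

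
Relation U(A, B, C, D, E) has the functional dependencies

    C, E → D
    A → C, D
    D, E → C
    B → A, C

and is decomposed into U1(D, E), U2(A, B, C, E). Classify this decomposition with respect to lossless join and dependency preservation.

Lossless test: (E)⁺ = {E}, which is a superkey of neither fragment — lossy.
Dependency preservation: the restricted closure of {C, E} across the fragments never reaches {D}, so C, E → D cannot be enforced without a join — not preserved.

lossy and not dependency-preserving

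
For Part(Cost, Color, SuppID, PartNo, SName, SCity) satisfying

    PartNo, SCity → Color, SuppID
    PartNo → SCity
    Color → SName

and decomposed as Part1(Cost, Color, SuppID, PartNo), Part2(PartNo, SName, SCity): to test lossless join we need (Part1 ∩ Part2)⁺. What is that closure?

Color, SuppID, PartNo, SName, SCity

Part1 ∩ Part2 = {PartNo}.
PartNo → SCity applies, adding SCity
PartNo, SCity → Color, SuppID applies, adding Color, SuppID
Color → SName applies, adding SName
Closure: {Color, SuppID, PartNo, SName, SCity}.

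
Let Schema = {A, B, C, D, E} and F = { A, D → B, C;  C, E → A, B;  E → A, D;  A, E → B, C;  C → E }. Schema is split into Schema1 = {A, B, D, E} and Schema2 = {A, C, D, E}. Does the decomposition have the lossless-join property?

Common attributes: Schema1 ∩ Schema2 = {A, D, E}.
Closure of {A, D, E}: A, D → B, C applies, adding B, C. So (A, D, E)⁺ = {A, B, C, D, E}.
This closure contains every attribute of Schema1, so Schema1 ∩ Schema2 → Schema1. The join is lossless.

Yes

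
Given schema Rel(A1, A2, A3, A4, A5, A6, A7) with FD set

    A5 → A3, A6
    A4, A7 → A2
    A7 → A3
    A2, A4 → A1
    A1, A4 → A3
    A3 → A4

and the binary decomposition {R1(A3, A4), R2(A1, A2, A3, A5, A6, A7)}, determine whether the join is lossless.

Yes

Common attributes: R1 ∩ R2 = {A3}.
Closure of {A3}: A3 → A4 applies, adding A4. So (A3)⁺ = {A3, A4}.
This closure contains every attribute of R1, so R1 ∩ R2 → R1. The join is lossless.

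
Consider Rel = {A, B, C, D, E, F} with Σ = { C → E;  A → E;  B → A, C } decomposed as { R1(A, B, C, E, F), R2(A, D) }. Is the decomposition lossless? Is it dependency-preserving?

lossy but dependency-preserving

Lossless test: (A)⁺ = {A, E}, which is a superkey of neither fragment — lossy.
Dependency preservation: every FD's attributes lie within a single fragment, so each can be enforced locally — preserved.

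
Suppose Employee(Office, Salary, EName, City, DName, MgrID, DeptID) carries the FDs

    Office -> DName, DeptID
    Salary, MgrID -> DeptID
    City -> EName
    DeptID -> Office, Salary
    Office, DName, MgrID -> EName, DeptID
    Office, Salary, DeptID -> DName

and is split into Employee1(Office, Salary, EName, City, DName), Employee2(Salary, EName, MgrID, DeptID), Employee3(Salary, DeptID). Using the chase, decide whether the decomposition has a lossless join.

Chase test. Columns are Office, Salary, EName, City, DName, MgrID, DeptID; row i has aⱼ where attribute j ∈ Employeei, else bᵢⱼ.
Initial tableau (one row per fragment):
  row 1: a1 a2 a3 a4 a5 b16 b17
  row 2: b21 a2 a3 b24 b25 a6 a7
  row 3: b31 a2 b33 b34 b35 b36 a7
Rows 2 and 3 agree on DeptID; apply DeptID→Office, Salary and equate their Office, Salary entries.
Rows 2 and 3 agree on Office, Salary, DeptID; apply Office, Salary, DeptID→DName and equate their DName entries.
No row becomes fully distinguished — the join is lossy.

No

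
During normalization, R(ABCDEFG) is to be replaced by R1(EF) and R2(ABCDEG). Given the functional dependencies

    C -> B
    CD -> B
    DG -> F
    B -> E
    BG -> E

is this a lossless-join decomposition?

No

Common attributes: R1 ∩ R2 = {E}.
No dependency enlarges {E}, so (E)⁺ = {E}.
The closure contains neither all of R1 = {EF} nor all of R2 = {ABCDEG}, so the common attributes are not a superkey of either fragment. The join is lossy.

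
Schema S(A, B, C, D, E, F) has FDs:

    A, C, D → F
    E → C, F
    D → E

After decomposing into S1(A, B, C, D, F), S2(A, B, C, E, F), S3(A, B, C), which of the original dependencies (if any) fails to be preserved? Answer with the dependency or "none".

Check D → E: no single fragment contains all of {D, E}, and the restricted closure of {D} across the fragments never reaches {E}.
A, C, D → F is preserved.
E → C, F is preserved.

D → E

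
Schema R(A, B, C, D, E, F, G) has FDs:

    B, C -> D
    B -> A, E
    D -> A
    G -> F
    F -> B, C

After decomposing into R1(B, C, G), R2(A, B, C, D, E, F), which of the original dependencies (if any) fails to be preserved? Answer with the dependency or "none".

Check G → F: no single fragment contains all of {F, G}, and the restricted closure of {G} across the fragments never reaches {F}.
B, C → D is preserved.
B → A, E is preserved.
D → A is preserved.
F → B, C is preserved.

G -> F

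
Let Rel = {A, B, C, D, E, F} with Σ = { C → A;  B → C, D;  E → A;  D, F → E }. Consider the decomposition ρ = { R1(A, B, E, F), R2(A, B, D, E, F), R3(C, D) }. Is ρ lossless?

Chase test. Columns are A, B, C, D, E, F; row i has aⱼ where attribute j ∈ Ri, else bᵢⱼ.
Initial tableau (one row per fragment):
  row 1: a1 a2 b13 b14 a5 a6
  row 2: a1 a2 b23 a4 a5 a6
  row 3: b31 b32 a3 a4 b35 b36
Rows 1 and 2 agree on B; apply B→C, D and equate their C, D entries.
No row becomes fully distinguished — the join is lossy.

No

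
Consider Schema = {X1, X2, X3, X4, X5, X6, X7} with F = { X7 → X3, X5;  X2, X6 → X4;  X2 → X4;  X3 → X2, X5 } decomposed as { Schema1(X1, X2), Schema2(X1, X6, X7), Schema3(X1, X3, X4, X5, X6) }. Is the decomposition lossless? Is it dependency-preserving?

Lossless test (chase): applying each FD to every pair of rows produces no changes in the tableau, so no row becomes fully distinguished — the join is lossy.
Dependency preservation: the restricted closure of {X7} across the fragments never reaches {X3, X5}, so X7 → X3, X5 cannot be enforced without a join — not preserved.

lossy and not dependency-preserving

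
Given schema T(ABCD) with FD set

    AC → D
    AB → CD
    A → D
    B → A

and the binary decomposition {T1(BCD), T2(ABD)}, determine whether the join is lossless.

Yes

Common attributes: T1 ∩ T2 = {BD}.
Closure of {BD}: B → A applies, adding A; AB → CD applies, adding C. So (BD)⁺ = {ABCD}.
This closure contains every attribute of T1, so T1 ∩ T2 → T1. The join is lossless.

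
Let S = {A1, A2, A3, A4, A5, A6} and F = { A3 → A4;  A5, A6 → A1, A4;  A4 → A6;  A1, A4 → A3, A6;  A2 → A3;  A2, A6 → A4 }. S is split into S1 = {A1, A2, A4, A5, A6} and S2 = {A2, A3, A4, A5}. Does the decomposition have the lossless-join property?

Yes

Common attributes: S1 ∩ S2 = {A2, A4, A5}.
Closure of {A2, A4, A5}: A4 → A6 applies, adding A6; A2 → A3 applies, adding A3; A5, A6 → A1, A4 applies, adding A1. So (A2, A4, A5)⁺ = {A1, A2, A3, A4, A5, A6}.
This closure contains every attribute of S1, so S1 ∩ S2 → S1. The join is lossless.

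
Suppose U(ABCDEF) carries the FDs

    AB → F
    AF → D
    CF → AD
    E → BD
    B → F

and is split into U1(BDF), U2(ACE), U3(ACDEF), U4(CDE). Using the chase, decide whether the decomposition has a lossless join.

Chase test. Columns are ABCDEF; row i has aⱼ where attribute j ∈ Ui, else bᵢⱼ.
Initial tableau (one row per fragment):
  row 1: b11 a2 b13 a4 b15 a6
  row 2: a1 b22 a3 b24 a5 b26
  row 3: a1 b32 a3 a4 a5 a6
  row 4: b41 b42 a3 a4 a5 b46
Rows 2 and 3 agree on E; apply E→BD and equate their BD entries.
Rows 2 and 4 agree on E; apply E→BD and equate their BD entries.
Rows 2 and 3 agree on B; apply B→F and equate their F entries.
Rows 2 and 4 agree on B; apply B→F and equate their F entries.
Rows 2 and 4 agree on CF; apply CF→AD and equate their AD entries.
No row becomes fully distinguished — the join is lossy.

No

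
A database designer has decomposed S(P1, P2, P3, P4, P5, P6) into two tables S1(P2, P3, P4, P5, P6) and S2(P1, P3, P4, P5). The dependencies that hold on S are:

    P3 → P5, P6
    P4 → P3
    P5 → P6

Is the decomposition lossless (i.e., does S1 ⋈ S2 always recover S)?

No

Common attributes: S1 ∩ S2 = {P3, P4, P5}.
Closure of {P3, P4, P5}: P3 → P5, P6 applies, adding P6. So (P3, P4, P5)⁺ = {P3, P4, P5, P6}.
The closure contains neither all of S1 = {P2, P3, P4, P5, P6} nor all of S2 = {P1, P3, P4, P5}, so the common attributes are not a superkey of either fragment. The join is lossy.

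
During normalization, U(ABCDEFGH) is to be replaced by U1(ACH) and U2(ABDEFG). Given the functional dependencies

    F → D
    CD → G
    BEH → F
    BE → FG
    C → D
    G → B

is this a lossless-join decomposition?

Common attributes: U1 ∩ U2 = {A}.
No dependency enlarges {A}, so (A)⁺ = {A}.
The closure contains neither all of U1 = {ACH} nor all of U2 = {ABDEFG}, so the common attributes are not a superkey of either fragment. The join is lossy.

No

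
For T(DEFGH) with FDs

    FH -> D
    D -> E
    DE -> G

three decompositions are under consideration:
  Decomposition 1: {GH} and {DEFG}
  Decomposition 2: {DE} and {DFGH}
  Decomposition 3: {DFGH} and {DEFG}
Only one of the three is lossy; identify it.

Decomposition 1: common = {G}, closure = {G} → lossy.
Decomposition 2: common = {D}, closure = {DEG} → lossless.
Decomposition 3: common = {DFG}, closure = {DEFG} → lossless.

Decomposition 1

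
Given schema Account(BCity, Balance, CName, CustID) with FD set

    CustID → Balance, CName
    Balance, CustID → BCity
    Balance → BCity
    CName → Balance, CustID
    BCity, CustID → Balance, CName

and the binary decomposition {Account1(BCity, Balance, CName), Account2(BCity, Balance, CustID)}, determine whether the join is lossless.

Common attributes: Account1 ∩ Account2 = {BCity, Balance}.
No dependency enlarges {BCity, Balance}, so (BCity, Balance)⁺ = {BCity, Balance}.
The closure contains neither all of Account1 = {BCity, Balance, CName} nor all of Account2 = {BCity, Balance, CustID}, so the common attributes are not a superkey of either fragment. The join is lossy.

No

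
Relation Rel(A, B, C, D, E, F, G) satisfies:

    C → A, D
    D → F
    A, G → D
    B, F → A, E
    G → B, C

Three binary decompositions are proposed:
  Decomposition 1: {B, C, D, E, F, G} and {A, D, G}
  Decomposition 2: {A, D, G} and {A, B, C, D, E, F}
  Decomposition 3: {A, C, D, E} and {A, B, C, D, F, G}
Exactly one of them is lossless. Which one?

Decomposition 1: common = {D, G}, closure = {A, B, C, D, E, F, G} → lossless.
Decomposition 2: common = {A, D}, closure = {A, D, F} → lossy.
Decomposition 3: common = {A, C, D}, closure = {A, C, D, F} → lossy.

Decomposition 1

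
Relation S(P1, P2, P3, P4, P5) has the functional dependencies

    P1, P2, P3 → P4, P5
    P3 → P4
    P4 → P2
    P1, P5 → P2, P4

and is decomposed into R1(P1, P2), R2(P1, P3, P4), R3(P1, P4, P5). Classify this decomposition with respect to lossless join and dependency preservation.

Lossless test (chase): Rows 2 and 3 agree on P4; apply P4→P2 and equate their P2 entries. No row becomes fully distinguished — the join is lossy.
Dependency preservation: the restricted closure of {P1, P2, P3} across the fragments never reaches {P4, P5}, so P1, P2, P3 → P4, P5 cannot be enforced without a join — not preserved.

lossy and not dependency-preserving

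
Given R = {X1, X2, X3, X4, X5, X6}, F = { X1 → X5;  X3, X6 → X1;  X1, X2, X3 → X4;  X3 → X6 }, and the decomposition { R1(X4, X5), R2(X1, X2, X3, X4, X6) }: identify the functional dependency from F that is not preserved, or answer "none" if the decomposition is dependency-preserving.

X1 → X5

Check X1 → X5: no single fragment contains all of {X1, X5}, and the restricted closure of {X1} across the fragments never reaches {X5}.
X3, X6 → X1 is preserved.
X1, X2, X3 → X4 is preserved.
X3 → X6 is preserved.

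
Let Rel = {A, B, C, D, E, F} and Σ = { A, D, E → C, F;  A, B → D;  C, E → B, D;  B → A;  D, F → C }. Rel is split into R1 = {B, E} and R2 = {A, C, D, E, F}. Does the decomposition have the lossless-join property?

No

Common attributes: R1 ∩ R2 = {E}.
No dependency enlarges {E}, so (E)⁺ = {E}.
The closure contains neither all of R1 = {B, E} nor all of R2 = {A, C, D, E, F}, so the common attributes are not a superkey of either fragment. The join is lossy.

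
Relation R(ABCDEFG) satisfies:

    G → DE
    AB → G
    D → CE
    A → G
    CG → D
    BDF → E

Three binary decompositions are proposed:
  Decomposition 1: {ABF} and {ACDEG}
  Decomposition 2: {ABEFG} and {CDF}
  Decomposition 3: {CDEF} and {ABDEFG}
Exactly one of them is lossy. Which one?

Decomposition 1: common = {A}, closure = {ACDEG} → lossless.
Decomposition 2: common = {F}, closure = {F} → lossy.
Decomposition 3: common = {DEF}, closure = {CDEF} → lossless.

Decomposition 2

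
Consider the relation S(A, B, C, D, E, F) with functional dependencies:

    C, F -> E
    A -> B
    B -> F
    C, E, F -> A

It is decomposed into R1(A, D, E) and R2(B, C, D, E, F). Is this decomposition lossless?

No

Common attributes: R1 ∩ R2 = {D, E}.
No dependency enlarges {D, E}, so (D, E)⁺ = {D, E}.
The closure contains neither all of R1 = {A, D, E} nor all of R2 = {B, C, D, E, F}, so the common attributes are not a superkey of either fragment. The join is lossy.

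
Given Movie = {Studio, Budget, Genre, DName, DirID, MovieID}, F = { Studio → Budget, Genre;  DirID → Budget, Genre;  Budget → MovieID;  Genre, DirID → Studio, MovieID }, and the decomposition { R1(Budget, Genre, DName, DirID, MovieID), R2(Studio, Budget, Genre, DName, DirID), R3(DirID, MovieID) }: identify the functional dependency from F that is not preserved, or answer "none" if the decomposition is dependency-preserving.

none

Studio → Budget, Genre lies within R2.
DirID → Budget, Genre lies within R1.
Budget → MovieID lies within R1.
Genre, DirID → Studio, MovieID: restricted closure across fragments reaches Studio, MovieID.
Every dependency is enforceable on the fragments, so the decomposition is dependency-preserving.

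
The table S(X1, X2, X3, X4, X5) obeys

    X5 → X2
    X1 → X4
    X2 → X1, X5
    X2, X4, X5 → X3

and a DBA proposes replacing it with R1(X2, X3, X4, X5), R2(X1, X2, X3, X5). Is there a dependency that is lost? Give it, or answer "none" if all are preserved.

Check X1 → X4: no single fragment contains all of {X1, X4}, and the restricted closure of {X1} across the fragments never reaches {X4}.
X5 → X2 is preserved.
X2 → X1, X5 is preserved.
X2, X4, X5 → X3 is preserved.

X1 → X4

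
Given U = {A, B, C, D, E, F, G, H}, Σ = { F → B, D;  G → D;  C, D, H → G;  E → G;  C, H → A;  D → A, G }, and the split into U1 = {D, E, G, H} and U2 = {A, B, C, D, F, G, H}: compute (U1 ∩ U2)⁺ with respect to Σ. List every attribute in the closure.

U1 ∩ U2 = {D, G, H}.
D → A, G applies, adding A
Closure: {A, D, G, H}.

A, D, G, H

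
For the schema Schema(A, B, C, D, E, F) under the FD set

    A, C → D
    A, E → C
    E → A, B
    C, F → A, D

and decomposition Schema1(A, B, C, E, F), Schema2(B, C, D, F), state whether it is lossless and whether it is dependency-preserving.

Lossless test: (B, C, F)⁺ = {A, B, C, D, F}, which contains all of one fragment — lossless.
Dependency preservation: the restricted closure of {A, C} across the fragments never reaches {D}, so A, C → D cannot be enforced without a join — not preserved.

lossless but not dependency-preserving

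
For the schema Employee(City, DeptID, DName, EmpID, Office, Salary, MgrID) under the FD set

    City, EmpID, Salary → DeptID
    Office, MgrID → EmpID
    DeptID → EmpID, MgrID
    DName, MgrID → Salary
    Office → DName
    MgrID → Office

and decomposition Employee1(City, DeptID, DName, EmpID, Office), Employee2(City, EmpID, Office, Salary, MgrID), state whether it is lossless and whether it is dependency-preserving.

lossy and not dependency-preserving

Lossless test: (City, EmpID, Office)⁺ = {City, DName, EmpID, Office}, which is a superkey of neither fragment — lossy.
Dependency preservation: the restricted closure of {City, EmpID, Salary} across the fragments never reaches {DeptID}, so City, EmpID, Salary → DeptID cannot be enforced without a join — not preserved.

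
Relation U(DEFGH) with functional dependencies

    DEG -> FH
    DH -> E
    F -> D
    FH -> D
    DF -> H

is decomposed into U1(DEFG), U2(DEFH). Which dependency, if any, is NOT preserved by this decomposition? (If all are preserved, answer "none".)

DEG → FH: restricted closure across fragments reaches FH.
DH → E lies within U2.
F → D lies within U1.
FH → D lies within U2.
DF → H lies within U2.
Every dependency is enforceable on the fragments, so the decomposition is dependency-preserving.

none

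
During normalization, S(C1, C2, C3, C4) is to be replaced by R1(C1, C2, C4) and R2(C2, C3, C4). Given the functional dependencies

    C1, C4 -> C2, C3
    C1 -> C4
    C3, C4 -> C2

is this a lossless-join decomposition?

Common attributes: R1 ∩ R2 = {C2, C4}.
No dependency enlarges {C2, C4}, so (C2, C4)⁺ = {C2, C4}.
The closure contains neither all of R1 = {C1, C2, C4} nor all of R2 = {C2, C3, C4}, so the common attributes are not a superkey of either fragment. The join is lossy.

No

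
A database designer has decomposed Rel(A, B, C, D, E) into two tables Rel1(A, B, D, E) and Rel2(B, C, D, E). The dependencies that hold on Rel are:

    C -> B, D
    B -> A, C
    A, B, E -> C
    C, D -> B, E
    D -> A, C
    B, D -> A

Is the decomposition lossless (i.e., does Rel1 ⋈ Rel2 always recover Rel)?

Common attributes: Rel1 ∩ Rel2 = {B, D, E}.
Closure of {B, D, E}: B → A, C applies, adding A, C. So (B, D, E)⁺ = {A, B, C, D, E}.
This closure contains every attribute of Rel1, so Rel1 ∩ Rel2 → Rel1. The join is lossless.

Yes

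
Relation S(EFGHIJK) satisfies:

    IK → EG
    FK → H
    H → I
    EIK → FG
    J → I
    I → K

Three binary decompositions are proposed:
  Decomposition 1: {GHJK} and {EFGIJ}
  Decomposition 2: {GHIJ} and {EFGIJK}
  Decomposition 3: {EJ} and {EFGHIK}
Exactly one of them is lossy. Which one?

Decomposition 1: common = {GJ}, closure = {EFGHIJK} → lossless.
Decomposition 2: common = {GIJ}, closure = {EFGHIJK} → lossless.
Decomposition 3: common = {E}, closure = {E} → lossy.

Decomposition 3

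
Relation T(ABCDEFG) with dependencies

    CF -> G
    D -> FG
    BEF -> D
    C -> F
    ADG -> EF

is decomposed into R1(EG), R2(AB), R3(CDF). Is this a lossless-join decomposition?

Chase test. Columns are ABCDEFG; row i has aⱼ where attribute j ∈ Ri, else bᵢⱼ.
Initial tableau (one row per fragment):
  row 1: b11 b12 b13 b14 a5 b16 a7
  row 2: a1 a2 b23 b24 b25 b26 b27
  row 3: b31 b32 a3 a4 b35 a6 b37
No row becomes fully distinguished — the join is lossy.

No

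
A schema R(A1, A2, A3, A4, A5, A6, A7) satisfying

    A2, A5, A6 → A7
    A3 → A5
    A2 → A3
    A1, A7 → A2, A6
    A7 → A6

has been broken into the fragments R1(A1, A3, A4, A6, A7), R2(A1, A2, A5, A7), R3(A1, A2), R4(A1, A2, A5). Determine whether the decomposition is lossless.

Chase test. Columns are A1, A2, A3, A4, A5, A6, A7; row i has aⱼ where attribute j ∈ Ri, else bᵢⱼ.
Initial tableau (one row per fragment):
  row 1: a1 b12 a3 a4 b15 a6 a7
  row 2: a1 a2 b23 b24 a5 b26 a7
  row 3: a1 a2 b33 b34 b35 b36 b37
  row 4: a1 a2 b43 b44 a5 b46 b47
Rows 2 and 3 agree on A2; apply A2→A3 and equate their A3 entries.
Rows 2 and 4 agree on A2; apply A2→A3 and equate their A3 entries.
Rows 1 and 2 agree on A1, A7; apply A1, A7→A2, A6 and equate their A2, A6 entries.
Rows 2 and 3 agree on A3; apply A3→A5 and equate their A5 entries.
Rows 1 and 2 agree on A2; apply A2→A3 and equate their A3 entries.
Rows 1 and 2 agree on A3; apply A3→A5 and equate their A5 entries.
Row 1 is now all distinguished symbols — the join is lossless.

Yes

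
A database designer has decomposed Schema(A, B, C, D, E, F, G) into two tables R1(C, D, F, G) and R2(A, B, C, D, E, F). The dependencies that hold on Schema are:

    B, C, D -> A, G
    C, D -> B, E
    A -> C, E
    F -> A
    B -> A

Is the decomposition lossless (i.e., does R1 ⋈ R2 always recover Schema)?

Common attributes: R1 ∩ R2 = {C, D, F}.
Closure of {C, D, F}: C, D → B, E applies, adding B, E; F → A applies, adding A; B, C, D → A, G applies, adding G. So (C, D, F)⁺ = {A, B, C, D, E, F, G}.
This closure contains every attribute of R1, so R1 ∩ R2 → R1. The join is lossless.

Yes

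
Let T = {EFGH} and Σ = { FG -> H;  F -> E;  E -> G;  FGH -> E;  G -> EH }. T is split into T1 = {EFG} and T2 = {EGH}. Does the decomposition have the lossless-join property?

Yes

Common attributes: T1 ∩ T2 = {EG}.
Closure of {EG}: G → EH applies, adding H. So (EG)⁺ = {EGH}.
This closure contains every attribute of T2, so T1 ∩ T2 → T2. The join is lossless.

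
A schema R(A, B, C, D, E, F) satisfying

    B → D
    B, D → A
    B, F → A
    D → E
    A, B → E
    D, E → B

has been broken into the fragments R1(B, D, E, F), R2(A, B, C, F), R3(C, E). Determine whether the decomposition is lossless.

Yes

Chase test. Columns are A, B, C, D, E, F; row i has aⱼ where attribute j ∈ Ri, else bᵢⱼ.
Initial tableau (one row per fragment):
  row 1: b11 a2 b13 a4 a5 a6
  row 2: a1 a2 a3 b24 b25 a6
  row 3: b31 b32 a3 b34 a5 b36
Rows 1 and 2 agree on B; apply B→D and equate their D entries.
Rows 1 and 2 agree on B, D; apply B, D→A and equate their A entries.
Rows 1 and 2 agree on D; apply D→E and equate their E entries.
Row 2 is now all distinguished symbols — the join is lossless.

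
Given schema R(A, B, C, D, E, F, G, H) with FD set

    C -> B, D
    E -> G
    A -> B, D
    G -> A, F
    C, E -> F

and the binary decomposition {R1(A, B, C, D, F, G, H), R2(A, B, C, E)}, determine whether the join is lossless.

Common attributes: R1 ∩ R2 = {A, B, C}.
Closure of {A, B, C}: C → B, D applies, adding D. So (A, B, C)⁺ = {A, B, C, D}.
The closure contains neither all of R1 = {A, B, C, D, F, G, H} nor all of R2 = {A, B, C, E}, so the common attributes are not a superkey of either fragment. The join is lossy.

No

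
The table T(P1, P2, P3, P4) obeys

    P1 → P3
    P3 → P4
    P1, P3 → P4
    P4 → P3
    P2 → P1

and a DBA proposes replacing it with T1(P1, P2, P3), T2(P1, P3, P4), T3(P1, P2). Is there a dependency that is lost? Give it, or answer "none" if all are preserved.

none

P1 → P3 lies within T1.
P3 → P4 lies within T2.
P1, P3 → P4 lies within T2.
P4 → P3 lies within T2.
P2 → P1 lies within T1.
Every dependency is enforceable on the fragments, so the decomposition is dependency-preserving.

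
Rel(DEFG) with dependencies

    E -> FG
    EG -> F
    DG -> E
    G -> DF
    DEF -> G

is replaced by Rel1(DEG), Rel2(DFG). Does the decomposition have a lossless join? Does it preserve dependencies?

Lossless test: (DG)⁺ = {DEFG}, which contains all of one fragment — lossless.
Dependency preservation: E → FG; EG → F; DEF → G are not contained in any single fragment, but the restricted closure of each left-hand side across the fragments still reaches the right-hand side; the remaining FDs each lie inside some fragment. All dependencies are preserved.

lossless and dependency-preserving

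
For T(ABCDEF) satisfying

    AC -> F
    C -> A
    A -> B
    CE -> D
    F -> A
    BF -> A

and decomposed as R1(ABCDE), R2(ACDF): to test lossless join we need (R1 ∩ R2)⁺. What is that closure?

ABCDF

R1 ∩ R2 = {ACD}.
AC → F applies, adding F
A → B applies, adding B
Closure: {ABCDF}.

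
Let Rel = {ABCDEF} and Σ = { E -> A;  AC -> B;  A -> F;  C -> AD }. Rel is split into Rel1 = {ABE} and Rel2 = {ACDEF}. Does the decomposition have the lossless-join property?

Common attributes: Rel1 ∩ Rel2 = {AE}.
Closure of {AE}: A → F applies, adding F. So (AE)⁺ = {AEF}.
The closure contains neither all of Rel1 = {ABE} nor all of Rel2 = {ACDEF}, so the common attributes are not a superkey of either fragment. The join is lossy.

No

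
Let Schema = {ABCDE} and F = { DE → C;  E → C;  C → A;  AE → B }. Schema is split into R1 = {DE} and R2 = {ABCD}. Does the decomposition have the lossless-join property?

Common attributes: R1 ∩ R2 = {D}.
No dependency enlarges {D}, so (D)⁺ = {D}.
The closure contains neither all of R1 = {DE} nor all of R2 = {ABCD}, so the common attributes are not a superkey of either fragment. The join is lossy.

No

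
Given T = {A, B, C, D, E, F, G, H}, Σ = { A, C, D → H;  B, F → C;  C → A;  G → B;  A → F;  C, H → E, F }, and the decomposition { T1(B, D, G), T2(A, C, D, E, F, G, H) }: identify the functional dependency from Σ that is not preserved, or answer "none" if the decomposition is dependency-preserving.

B, F → C

Check B, F → C: no single fragment contains all of {B, C, F}, and the restricted closure of {B, F} across the fragments never reaches {C}.
A, C, D → H is preserved.
C → A is preserved.
G → B is preserved.
A → F is preserved.
C, H → E, F is preserved.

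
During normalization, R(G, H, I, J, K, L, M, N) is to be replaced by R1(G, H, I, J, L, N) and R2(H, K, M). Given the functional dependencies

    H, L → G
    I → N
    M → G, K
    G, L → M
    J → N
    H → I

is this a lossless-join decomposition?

No

Common attributes: R1 ∩ R2 = {H}.
Closure of {H}: H → I applies, adding I; I → N applies, adding N. So (H)⁺ = {H, I, N}.
The closure contains neither all of R1 = {G, H, I, J, L, N} nor all of R2 = {H, K, M}, so the common attributes are not a superkey of either fragment. The join is lossy.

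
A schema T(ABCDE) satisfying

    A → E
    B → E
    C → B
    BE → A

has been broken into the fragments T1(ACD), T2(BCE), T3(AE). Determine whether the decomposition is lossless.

Yes

Chase test. Columns are ABCDE; row i has aⱼ where attribute j ∈ Ti, else bᵢⱼ.
Initial tableau (one row per fragment):
  row 1: a1 b12 a3 a4 b15
  row 2: b21 a2 a3 b24 a5
  row 3: a1 b32 b33 b34 a5
Rows 1 and 3 agree on A; apply A→E and equate their E entries.
Rows 1 and 2 agree on C; apply C→B and equate their B entries.
Rows 1 and 2 agree on BE; apply BE→A and equate their A entries.
Row 1 is now all distinguished symbols — the join is lossless.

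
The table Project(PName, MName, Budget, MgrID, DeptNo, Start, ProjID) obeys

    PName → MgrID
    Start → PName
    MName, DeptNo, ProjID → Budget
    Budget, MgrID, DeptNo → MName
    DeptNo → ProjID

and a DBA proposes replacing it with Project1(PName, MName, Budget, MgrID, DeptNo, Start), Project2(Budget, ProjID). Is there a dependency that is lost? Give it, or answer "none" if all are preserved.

Check DeptNo → ProjID: no single fragment contains all of {DeptNo, ProjID}, and the restricted closure of {DeptNo} across the fragments never reaches {ProjID}.
PName → MgrID is preserved.
Start → PName is preserved.
MName, DeptNo, ProjID → Budget is preserved.
Budget, MgrID, DeptNo → MName is preserved.

DeptNo → ProjID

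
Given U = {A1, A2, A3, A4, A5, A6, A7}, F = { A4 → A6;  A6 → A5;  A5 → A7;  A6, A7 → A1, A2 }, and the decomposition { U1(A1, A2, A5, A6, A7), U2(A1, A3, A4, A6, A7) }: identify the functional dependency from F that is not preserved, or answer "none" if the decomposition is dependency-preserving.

A4 → A6 lies within U2.
A6 → A5 lies within U1.
A5 → A7 lies within U1.
A6, A7 → A1, A2 lies within U1.
Every dependency is enforceable on the fragments, so the decomposition is dependency-preserving.

none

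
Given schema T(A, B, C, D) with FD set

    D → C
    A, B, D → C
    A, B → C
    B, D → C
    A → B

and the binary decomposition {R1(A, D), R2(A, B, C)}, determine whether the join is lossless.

Yes

Common attributes: R1 ∩ R2 = {A}.
Closure of {A}: A → B applies, adding B; A, B → C applies, adding C. So (A)⁺ = {A, B, C}.
This closure contains every attribute of R2, so R1 ∩ R2 → R2. The join is lossless.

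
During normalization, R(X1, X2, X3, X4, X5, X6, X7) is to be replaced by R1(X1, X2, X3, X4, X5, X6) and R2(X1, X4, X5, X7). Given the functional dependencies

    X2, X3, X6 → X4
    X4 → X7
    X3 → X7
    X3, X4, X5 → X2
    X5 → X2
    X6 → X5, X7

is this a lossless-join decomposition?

Common attributes: R1 ∩ R2 = {X1, X4, X5}.
Closure of {X1, X4, X5}: X4 → X7 applies, adding X7; X5 → X2 applies, adding X2. So (X1, X4, X5)⁺ = {X1, X2, X4, X5, X7}.
This closure contains every attribute of R2, so R1 ∩ R2 → R2. The join is lossless.

Yes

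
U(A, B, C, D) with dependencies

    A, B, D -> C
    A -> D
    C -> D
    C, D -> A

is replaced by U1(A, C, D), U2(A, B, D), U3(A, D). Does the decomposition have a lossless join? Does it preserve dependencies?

Lossless test (chase): applying each FD to every pair of rows produces no changes in the tableau, so no row becomes fully distinguished — the join is lossy.
Dependency preservation: the restricted closure of {A, B, D} across the fragments never reaches {C}, so A, B, D → C cannot be enforced without a join — not preserved.

lossy and not dependency-preserving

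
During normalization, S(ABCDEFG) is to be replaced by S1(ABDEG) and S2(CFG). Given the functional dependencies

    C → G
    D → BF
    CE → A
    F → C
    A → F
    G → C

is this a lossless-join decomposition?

No

Common attributes: S1 ∩ S2 = {G}.
Closure of {G}: G → C applies, adding C. So (G)⁺ = {CG}.
The closure contains neither all of S1 = {ABDEG} nor all of S2 = {CFG}, so the common attributes are not a superkey of either fragment. The join is lossy.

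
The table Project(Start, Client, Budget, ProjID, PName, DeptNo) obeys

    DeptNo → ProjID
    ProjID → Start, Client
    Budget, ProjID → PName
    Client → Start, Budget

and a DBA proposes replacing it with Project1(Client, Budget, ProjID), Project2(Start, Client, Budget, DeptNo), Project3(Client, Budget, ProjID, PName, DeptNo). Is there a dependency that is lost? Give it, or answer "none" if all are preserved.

DeptNo → ProjID lies within Project3.
ProjID → Start, Client: restricted closure across fragments reaches Start, Client.
Budget, ProjID → PName lies within Project3.
Client → Start, Budget lies within Project2.
Every dependency is enforceable on the fragments, so the decomposition is dependency-preserving.

none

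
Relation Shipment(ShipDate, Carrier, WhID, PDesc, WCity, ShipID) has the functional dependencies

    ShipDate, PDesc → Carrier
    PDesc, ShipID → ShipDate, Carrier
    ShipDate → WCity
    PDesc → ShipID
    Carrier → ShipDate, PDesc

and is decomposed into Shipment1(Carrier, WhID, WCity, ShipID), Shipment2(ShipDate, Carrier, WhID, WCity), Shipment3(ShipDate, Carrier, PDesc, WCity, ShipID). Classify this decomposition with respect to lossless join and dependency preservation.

Lossless test (chase): Rows 1 and 2 agree on Carrier; apply Carrier→ShipDate, PDesc and equate their ShipDate, PDesc entries. Rows 1 and 3 agree on Carrier; apply Carrier→ShipDate, PDesc and equate their ShipDate, PDesc entries. Rows 1 and 2 agree on PDesc; apply PDesc→ShipID and equate their ShipID entries. Row 1 is now all distinguished symbols — the join is lossless.
Dependency preservation: every FD's attributes lie within a single fragment, so each can be enforced locally — preserved.

lossless and dependency-preserving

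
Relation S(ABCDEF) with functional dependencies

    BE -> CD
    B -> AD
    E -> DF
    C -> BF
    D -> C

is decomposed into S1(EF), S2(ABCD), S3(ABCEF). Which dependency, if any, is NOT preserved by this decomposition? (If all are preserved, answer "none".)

BE → CD: restricted closure across fragments reaches CD.
B → AD lies within S2.
E → DF: restricted closure across fragments reaches DF.
C → BF lies within S3.
D → C lies within S2.
Every dependency is enforceable on the fragments, so the decomposition is dependency-preserving.

none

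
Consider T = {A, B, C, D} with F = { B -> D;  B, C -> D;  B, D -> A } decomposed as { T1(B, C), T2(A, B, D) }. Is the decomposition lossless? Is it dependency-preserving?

Lossless test: (B)⁺ = {A, B, D}, which contains all of one fragment — lossless.
Dependency preservation: B, C → D is not contained in any single fragment, but the restricted closure of its left-hand side across the fragments still reaches the right-hand side; the remaining FDs each lie inside some fragment. All dependencies are preserved.

lossless and dependency-preserving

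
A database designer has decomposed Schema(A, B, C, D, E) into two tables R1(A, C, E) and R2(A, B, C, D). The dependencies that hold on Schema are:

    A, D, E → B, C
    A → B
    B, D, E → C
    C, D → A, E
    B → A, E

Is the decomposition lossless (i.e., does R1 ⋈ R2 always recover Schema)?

Common attributes: R1 ∩ R2 = {A, C}.
Closure of {A, C}: A → B applies, adding B; B → A, E applies, adding E. So (A, C)⁺ = {A, B, C, E}.
This closure contains every attribute of R1, so R1 ∩ R2 → R1. The join is lossless.

Yes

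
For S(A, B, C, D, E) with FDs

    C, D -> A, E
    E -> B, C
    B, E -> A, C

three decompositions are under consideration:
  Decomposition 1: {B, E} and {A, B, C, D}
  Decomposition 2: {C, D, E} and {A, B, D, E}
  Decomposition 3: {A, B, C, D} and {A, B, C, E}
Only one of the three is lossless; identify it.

Decomposition 1: common = {B}, closure = {B} → lossy.
Decomposition 2: common = {D, E}, closure = {A, B, C, D, E} → lossless.
Decomposition 3: common = {A, B, C}, closure = {A, B, C} → lossy.

Decomposition 2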